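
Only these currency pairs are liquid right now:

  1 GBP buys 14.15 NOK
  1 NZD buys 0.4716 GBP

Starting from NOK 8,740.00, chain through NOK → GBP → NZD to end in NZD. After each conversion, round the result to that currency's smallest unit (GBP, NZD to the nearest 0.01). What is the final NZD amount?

NZD 1,309.73

NOK 8,740.00 ÷ 14.15 = GBP 617.67
GBP 617.67 ÷ 0.4716 = NZD 1,309.73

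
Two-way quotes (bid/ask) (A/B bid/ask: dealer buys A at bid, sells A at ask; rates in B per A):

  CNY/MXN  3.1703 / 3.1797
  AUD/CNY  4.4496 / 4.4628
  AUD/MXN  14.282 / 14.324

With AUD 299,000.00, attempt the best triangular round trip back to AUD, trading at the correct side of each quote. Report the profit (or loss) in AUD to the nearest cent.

Best loop AUD → MXN → CNY → AUD:
AUD 299,000.00 × 14.282 (sell AUD at bid) = MXN 4,270,318.00
MXN 4,270,318.00 ÷ 3.1797 (buy CNY at ask) = CNY 1,342,993.99
CNY 1,342,993.99 ÷ 4.4628 (buy AUD at ask) = AUD 300,930.80

Net profit: AUD 1,930.80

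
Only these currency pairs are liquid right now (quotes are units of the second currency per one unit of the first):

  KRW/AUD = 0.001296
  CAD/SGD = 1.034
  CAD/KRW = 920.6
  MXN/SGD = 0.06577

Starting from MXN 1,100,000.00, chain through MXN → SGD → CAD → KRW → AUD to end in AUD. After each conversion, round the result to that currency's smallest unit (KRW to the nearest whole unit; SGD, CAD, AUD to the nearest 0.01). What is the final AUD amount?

AUD 83,478.76

MXN 1,100,000.00 × 0.06577 = SGD 72,347.00
SGD 72,347.00 ÷ 1.034 = CAD 69,968.09
CAD 69,968.09 × 920.6 = KRW 64,412,624
KRW 64,412,624 × 0.001296 = AUD 83,478.76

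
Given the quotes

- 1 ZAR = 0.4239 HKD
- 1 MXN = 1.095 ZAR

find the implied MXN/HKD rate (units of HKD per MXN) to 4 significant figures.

MXN/HKD = 0.4642

1 MXN × 1.095 = 1.095 ZAR
1.095 ZAR × 0.4239 = 0.46417 HKD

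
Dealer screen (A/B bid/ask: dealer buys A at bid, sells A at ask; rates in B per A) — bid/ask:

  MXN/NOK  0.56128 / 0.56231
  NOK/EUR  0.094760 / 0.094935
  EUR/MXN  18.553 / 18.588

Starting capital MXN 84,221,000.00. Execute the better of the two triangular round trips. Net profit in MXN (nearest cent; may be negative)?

Best loop MXN → EUR → NOK → MXN:
MXN 84,221,000.00 ÷ 18.588 (buy EUR at ask) = EUR 4,530,933.94
EUR 4,530,933.94 ÷ 0.094935 (buy NOK at ask) = NOK 47,726,696.54
NOK 47,726,696.54 ÷ 0.56231 (buy MXN at ask) = MXN 84,876,129.78

Net profit: MXN 655,129.78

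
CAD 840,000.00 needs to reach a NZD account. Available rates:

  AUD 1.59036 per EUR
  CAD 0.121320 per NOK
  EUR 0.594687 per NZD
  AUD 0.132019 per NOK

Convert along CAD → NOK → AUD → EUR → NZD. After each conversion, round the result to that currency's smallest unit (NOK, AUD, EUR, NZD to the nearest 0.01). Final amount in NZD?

NZD 966,494.61

CAD 840,000.00 ÷ 0.121320 = NOK 6,923,837.78
NOK 6,923,837.78 × 0.132019 = AUD 914,078.14
AUD 914,078.14 ÷ 1.59036 = EUR 574,761.78
EUR 574,761.78 ÷ 0.594687 = NZD 966,494.61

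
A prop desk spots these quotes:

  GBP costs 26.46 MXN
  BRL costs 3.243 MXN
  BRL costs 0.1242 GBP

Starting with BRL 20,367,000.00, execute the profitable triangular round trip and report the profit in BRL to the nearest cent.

Profitable loop is BRL → GBP → MXN → BRL:
BRL 20,367,000.00 × 0.1242 = GBP 2,529,581.40
GBP 2,529,581.40 × 26.46 = MXN 66,932,723.84
MXN 66,932,723.84 ÷ 3.243 = BRL 20,639,137.79
Profit = BRL 20,639,137.79 − BRL 20,367,000.00

Profit: BRL 272,137.79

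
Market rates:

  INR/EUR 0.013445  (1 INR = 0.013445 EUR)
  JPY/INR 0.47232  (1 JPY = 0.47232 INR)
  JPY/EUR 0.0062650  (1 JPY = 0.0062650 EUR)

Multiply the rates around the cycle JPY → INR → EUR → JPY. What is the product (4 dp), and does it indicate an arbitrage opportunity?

1.0136 (arbitrage exists)

Around JPY → INR → EUR → JPY: 1 × 0.47232 × 0.013445 ÷ 0.0062650 = 1.013622
Product > 1; profitable direction is JPY → INR → EUR → JPY.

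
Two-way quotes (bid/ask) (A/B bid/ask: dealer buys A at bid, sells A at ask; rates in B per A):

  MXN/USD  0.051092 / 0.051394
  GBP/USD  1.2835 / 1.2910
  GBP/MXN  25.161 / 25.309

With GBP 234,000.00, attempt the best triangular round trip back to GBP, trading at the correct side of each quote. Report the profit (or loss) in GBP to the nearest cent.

Best loop GBP → MXN → USD → GBP:
GBP 234,000.00 × 25.161 (sell GBP at bid) = MXN 5,887,674.00
MXN 5,887,674.00 × 0.051092 (sell MXN at bid) = USD 300,813.04
USD 300,813.04 ÷ 1.2910 (buy GBP at ask) = GBP 233,007.78

Net result: GBP -992.22 (no profitable arbitrage after spreads)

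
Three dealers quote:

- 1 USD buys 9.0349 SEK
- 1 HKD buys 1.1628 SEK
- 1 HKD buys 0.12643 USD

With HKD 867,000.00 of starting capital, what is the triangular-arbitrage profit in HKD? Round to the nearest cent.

Profitable loop is HKD → SEK → USD → HKD:
HKD 867,000.00 × 1.1628 = SEK 1,008,147.60
SEK 1,008,147.60 ÷ 9.0349 = USD 111,583.70
USD 111,583.70 ÷ 0.12643 = HKD 882,572.99
Profit = HKD 882,572.99 − HKD 867,000.00

Profit: HKD 15,572.99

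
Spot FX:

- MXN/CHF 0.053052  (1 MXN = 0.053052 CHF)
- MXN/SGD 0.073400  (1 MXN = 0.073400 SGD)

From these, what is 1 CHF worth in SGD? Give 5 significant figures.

1 CHF ÷ 0.053052 = 18.8494 MXN
18.8494 MXN × 0.073400 = 1.38355 SGD

CHF/SGD = 1.3835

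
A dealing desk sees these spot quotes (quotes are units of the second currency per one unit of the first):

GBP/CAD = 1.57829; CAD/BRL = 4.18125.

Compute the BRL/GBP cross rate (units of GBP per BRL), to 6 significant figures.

1 BRL ÷ 4.18125 = 0.239163 CAD
0.239163 CAD ÷ 1.57829 = 0.151533 GBP

BRL/GBP = 0.151533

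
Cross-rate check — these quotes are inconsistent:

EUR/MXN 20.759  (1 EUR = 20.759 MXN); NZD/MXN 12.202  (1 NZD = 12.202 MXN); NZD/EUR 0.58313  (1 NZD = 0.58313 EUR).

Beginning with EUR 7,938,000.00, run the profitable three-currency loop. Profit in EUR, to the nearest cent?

Profitable loop is EUR → NZD → MXN → EUR:
EUR 7,938,000.00 ÷ 0.58313 = NZD 13,612,745.01
NZD 13,612,745.01 × 12.202 = MXN 166,102,714.66
MXN 166,102,714.66 ÷ 20.759 = EUR 8,001,479.58
Profit = EUR 8,001,479.58 − EUR 7,938,000.00

Profit: EUR 63,479.58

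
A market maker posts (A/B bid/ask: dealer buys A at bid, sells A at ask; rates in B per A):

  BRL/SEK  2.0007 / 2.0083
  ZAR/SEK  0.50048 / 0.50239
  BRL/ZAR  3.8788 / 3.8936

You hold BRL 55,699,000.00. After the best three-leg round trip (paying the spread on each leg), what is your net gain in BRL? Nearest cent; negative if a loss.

Best loop BRL → SEK → ZAR → BRL:
BRL 55,699,000.00 × 2.0007 (sell BRL at bid) = SEK 111,436,989.30
SEK 111,436,989.30 ÷ 0.50239 (buy ZAR at ask) = ZAR 221,813,709.07
ZAR 221,813,709.07 ÷ 3.8936 (buy BRL at ask) = BRL 56,968,797.28

Net profit: BRL 1,269,797.28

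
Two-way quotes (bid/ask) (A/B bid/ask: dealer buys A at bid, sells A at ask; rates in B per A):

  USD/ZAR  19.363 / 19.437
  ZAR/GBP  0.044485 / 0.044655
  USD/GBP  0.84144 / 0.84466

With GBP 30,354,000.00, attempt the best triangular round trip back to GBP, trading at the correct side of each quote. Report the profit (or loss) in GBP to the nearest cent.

Net profit: GBP 600,246.88

Best loop GBP → USD → ZAR → GBP:
GBP 30,354,000.00 ÷ 0.84466 (buy USD at ask) = USD 35,936,353.09
USD 35,936,353.09 × 19.363 (sell USD at bid) = ZAR 695,835,604.86
ZAR 695,835,604.86 × 0.044485 (sell ZAR at bid) = GBP 30,954,246.88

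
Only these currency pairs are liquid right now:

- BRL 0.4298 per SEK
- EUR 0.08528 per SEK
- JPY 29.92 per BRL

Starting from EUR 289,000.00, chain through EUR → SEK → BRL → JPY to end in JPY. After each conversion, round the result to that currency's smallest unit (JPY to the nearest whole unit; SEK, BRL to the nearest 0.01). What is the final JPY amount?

JPY 43,579,139

EUR 289,000.00 ÷ 0.08528 = SEK 3,388,836.77
SEK 3,388,836.77 × 0.4298 = BRL 1,456,522.04
BRL 1,456,522.04 × 29.92 = JPY 43,579,139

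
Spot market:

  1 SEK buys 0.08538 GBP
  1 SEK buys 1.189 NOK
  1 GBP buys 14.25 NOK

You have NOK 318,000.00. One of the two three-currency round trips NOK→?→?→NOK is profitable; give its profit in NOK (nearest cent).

Profit: NOK 7,399.05

Profitable loop is NOK → SEK → GBP → NOK:
NOK 318,000.00 ÷ 1.189 = SEK 267,451.64
SEK 267,451.64 × 0.08538 = GBP 22,835.02
GBP 22,835.02 × 14.25 = NOK 325,399.05
Profit = NOK 325,399.05 − NOK 318,000.00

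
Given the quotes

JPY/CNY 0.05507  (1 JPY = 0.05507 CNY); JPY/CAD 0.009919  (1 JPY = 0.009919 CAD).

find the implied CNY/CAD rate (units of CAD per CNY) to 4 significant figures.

1 CNY ÷ 0.05507 = 18.1587 JPY
18.1587 JPY × 0.009919 = 0.180116 CAD

CNY/CAD = 0.1801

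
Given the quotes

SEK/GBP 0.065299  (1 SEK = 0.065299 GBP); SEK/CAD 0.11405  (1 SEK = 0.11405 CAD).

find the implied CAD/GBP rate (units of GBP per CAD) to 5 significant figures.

1 CAD ÷ 0.11405 = 8.76808 SEK
8.76808 SEK × 0.065299 = 0.572547 GBP

CAD/GBP = 0.57255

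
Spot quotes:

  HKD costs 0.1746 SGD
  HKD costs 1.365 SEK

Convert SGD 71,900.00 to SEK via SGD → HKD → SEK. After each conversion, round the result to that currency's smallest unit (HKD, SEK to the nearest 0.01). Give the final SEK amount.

SGD 71,900.00 ÷ 0.1746 = HKD 411,798.40
HKD 411,798.40 × 1.365 = SEK 562,104.82

SEK 562,104.82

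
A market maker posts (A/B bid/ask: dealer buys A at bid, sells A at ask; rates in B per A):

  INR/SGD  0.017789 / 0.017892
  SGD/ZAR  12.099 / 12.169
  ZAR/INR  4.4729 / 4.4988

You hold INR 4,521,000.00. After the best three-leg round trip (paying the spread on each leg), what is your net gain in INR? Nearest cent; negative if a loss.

Net profit: INR 94,556.16

Best loop INR → ZAR → SGD → INR:
INR 4,521,000.00 ÷ 4.4988 (buy ZAR at ask) = ZAR 1,004,934.65
ZAR 1,004,934.65 ÷ 12.169 (buy SGD at ask) = SGD 82,581.53
SGD 82,581.53 ÷ 0.017892 (buy INR at ask) = INR 4,615,556.16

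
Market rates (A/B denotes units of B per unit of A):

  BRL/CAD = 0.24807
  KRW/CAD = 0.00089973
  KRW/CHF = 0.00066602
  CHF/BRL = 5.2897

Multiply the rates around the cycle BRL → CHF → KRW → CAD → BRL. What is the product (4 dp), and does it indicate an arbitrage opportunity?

1.0295 (arbitrage exists)

Around BRL → CHF → KRW → CAD → BRL: 1 ÷ 5.2897 ÷ 0.00066602 × 0.00089973 ÷ 0.24807 = 1.029484
Product > 1; profitable direction is BRL → CHF → KRW → CAD → BRL.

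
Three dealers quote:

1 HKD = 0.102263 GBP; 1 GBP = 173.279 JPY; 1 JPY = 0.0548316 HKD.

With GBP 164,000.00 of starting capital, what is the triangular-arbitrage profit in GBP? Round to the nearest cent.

Profitable loop is GBP → HKD → JPY → GBP:
GBP 164,000.00 ÷ 0.102263 = HKD 1,603,708.09
HKD 1,603,708.09 ÷ 0.0548316 = JPY 29,247,881
JPY 29,247,881 ÷ 173.279 = GBP 168,790.68
Profit = GBP 168,790.68 − GBP 164,000.00

Profit: GBP 4,790.68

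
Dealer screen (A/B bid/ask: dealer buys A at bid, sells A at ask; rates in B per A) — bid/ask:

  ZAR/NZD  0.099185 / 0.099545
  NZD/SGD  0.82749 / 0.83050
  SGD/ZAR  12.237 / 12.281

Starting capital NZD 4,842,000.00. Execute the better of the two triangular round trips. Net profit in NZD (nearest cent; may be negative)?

Net profit: NZD 21,047.34

Best loop NZD → SGD → ZAR → NZD:
NZD 4,842,000.00 × 0.82749 (sell NZD at bid) = SGD 4,006,706.58
SGD 4,006,706.58 × 12.237 (sell SGD at bid) = ZAR 49,030,068.42
ZAR 49,030,068.42 × 0.099185 (sell ZAR at bid) = NZD 4,863,047.34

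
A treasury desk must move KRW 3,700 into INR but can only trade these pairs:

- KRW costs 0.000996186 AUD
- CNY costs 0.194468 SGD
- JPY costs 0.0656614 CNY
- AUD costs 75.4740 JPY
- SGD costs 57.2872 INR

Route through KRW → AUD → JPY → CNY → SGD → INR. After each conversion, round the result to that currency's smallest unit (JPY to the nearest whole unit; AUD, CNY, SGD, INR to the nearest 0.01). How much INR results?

INR 203.37

KRW 3,700 × 0.000996186 = AUD 3.69
AUD 3.69 × 75.4740 = JPY 278
JPY 278 × 0.0656614 = CNY 18.25
CNY 18.25 × 0.194468 = SGD 3.55
SGD 3.55 × 57.2872 = INR 203.37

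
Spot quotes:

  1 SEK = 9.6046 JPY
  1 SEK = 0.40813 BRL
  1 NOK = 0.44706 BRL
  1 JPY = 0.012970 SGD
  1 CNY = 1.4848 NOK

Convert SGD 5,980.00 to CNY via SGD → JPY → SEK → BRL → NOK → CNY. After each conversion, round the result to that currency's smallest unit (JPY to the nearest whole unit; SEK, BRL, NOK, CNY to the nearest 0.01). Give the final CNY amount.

CNY 29,515.27

SGD 5,980.00 ÷ 0.012970 = JPY 461,064
JPY 461,064 ÷ 9.6046 = SEK 48,004.50
SEK 48,004.50 × 0.40813 = BRL 19,592.08
BRL 19,592.08 ÷ 0.44706 = NOK 43,824.27
NOK 43,824.27 ÷ 1.4848 = CNY 29,515.27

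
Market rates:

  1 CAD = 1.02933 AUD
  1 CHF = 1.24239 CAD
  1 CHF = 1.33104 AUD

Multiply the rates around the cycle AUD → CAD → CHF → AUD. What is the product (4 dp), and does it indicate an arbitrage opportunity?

1.0408 (arbitrage exists)

Around AUD → CAD → CHF → AUD: 1 ÷ 1.02933 ÷ 1.24239 × 1.33104 = 1.040827
Product > 1; profitable direction is AUD → CAD → CHF → AUD.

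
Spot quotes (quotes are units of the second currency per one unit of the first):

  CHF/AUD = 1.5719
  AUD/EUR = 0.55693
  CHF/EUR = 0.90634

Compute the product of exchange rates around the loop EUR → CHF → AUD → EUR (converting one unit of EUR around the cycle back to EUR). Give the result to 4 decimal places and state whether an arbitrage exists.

Around EUR → CHF → AUD → EUR: 1 ÷ 0.90634 × 1.5719 × 0.55693 = 0.965905
Product < 1; profitable direction is EUR → AUD → CHF → EUR.

0.9659 (arbitrage exists)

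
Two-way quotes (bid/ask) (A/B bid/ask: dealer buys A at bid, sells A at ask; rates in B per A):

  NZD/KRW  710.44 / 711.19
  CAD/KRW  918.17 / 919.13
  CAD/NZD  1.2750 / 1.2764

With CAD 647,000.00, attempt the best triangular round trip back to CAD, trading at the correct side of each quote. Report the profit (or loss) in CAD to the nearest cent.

Best loop CAD → KRW → NZD → CAD:
CAD 647,000.00 × 918.17 (sell CAD at bid) = KRW 594,055,990
KRW 594,055,990 ÷ 711.19 (buy NZD at ask) = NZD 835,298.57
NZD 835,298.57 ÷ 1.2764 (buy CAD at ask) = CAD 654,417.56

Net profit: CAD 7,417.56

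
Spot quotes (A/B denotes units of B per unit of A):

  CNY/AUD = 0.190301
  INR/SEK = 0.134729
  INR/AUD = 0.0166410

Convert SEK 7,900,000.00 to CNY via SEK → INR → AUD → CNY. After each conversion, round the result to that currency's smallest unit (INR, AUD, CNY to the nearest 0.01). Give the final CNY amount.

CNY 5,127,484.51

SEK 7,900,000.00 ÷ 0.134729 = INR 58,636,225.31
INR 58,636,225.31 × 0.0166410 = AUD 975,765.43
AUD 975,765.43 ÷ 0.190301 = CNY 5,127,484.51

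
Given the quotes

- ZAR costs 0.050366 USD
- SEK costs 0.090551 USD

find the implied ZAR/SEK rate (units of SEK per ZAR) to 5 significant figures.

ZAR/SEK = 0.55622

1 ZAR × 0.050366 = 0.050366 USD
0.050366 USD ÷ 0.090551 = 0.556217 SEK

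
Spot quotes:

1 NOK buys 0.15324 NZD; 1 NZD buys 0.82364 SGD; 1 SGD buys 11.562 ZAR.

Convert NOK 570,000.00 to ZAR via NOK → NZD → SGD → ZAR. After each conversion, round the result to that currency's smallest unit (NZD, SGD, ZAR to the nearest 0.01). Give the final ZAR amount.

NOK 570,000.00 × 0.15324 = NZD 87,346.80
NZD 87,346.80 × 0.82364 = SGD 71,942.32
SGD 71,942.32 × 11.562 = ZAR 831,797.10

ZAR 831,797.10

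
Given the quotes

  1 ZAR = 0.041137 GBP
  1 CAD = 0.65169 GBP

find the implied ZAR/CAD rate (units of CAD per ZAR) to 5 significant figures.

ZAR/CAD = 0.063124

1 ZAR × 0.041137 = 0.041137 GBP
0.041137 GBP ÷ 0.65169 = 0.0631236 CAD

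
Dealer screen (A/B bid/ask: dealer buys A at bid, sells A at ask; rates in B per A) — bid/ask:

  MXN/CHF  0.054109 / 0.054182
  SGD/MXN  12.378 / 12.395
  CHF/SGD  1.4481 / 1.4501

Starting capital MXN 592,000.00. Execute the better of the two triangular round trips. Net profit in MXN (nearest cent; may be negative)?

Net profit: MXN 15,886.07

Best loop MXN → SGD → CHF → MXN:
MXN 592,000.00 ÷ 12.395 (buy SGD at ask) = SGD 47,761.19
SGD 47,761.19 ÷ 1.4501 (buy CHF at ask) = CHF 32,936.48
CHF 32,936.48 ÷ 0.054182 (buy MXN at ask) = MXN 607,886.07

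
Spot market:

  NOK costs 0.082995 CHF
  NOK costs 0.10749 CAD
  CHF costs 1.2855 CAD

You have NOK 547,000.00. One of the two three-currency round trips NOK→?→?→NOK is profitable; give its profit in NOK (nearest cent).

Profit: NOK 4,101.23

Profitable loop is NOK → CAD → CHF → NOK:
NOK 547,000.00 × 0.10749 = CAD 58,797.03
CAD 58,797.03 ÷ 1.2855 = CHF 45,738.65
CHF 45,738.65 ÷ 0.082995 = NOK 551,101.23
Profit = NOK 551,101.23 − NOK 547,000.00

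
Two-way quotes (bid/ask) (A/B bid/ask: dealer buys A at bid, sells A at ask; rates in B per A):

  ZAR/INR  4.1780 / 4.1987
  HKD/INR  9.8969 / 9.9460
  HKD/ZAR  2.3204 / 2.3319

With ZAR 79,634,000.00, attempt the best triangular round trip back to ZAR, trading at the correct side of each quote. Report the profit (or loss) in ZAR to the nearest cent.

Net profit: ZAR 861,748.92

Best loop ZAR → HKD → INR → ZAR:
ZAR 79,634,000.00 ÷ 2.3319 (buy HKD at ask) = HKD 34,149,834.90
HKD 34,149,834.90 × 9.8969 (sell HKD at bid) = INR 337,977,501.01
INR 337,977,501.01 ÷ 4.1987 (buy ZAR at ask) = ZAR 80,495,748.92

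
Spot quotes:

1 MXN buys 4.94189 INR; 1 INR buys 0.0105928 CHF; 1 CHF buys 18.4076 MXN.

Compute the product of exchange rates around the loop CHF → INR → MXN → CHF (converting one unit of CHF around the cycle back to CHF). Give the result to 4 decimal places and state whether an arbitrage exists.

1.0378 (arbitrage exists)

Around CHF → INR → MXN → CHF: 1 ÷ 0.0105928 ÷ 4.94189 ÷ 18.4076 = 1.037765
Product > 1; profitable direction is CHF → INR → MXN → CHF.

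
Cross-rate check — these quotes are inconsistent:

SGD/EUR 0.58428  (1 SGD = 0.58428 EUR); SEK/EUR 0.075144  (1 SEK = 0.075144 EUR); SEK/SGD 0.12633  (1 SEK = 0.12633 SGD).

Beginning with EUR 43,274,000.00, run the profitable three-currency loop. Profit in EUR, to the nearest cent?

Profitable loop is EUR → SGD → SEK → EUR:
EUR 43,274,000.00 ÷ 0.58428 = SGD 74,063,805.02
SGD 74,063,805.02 ÷ 0.12633 = SEK 586,272,500.79
SEK 586,272,500.79 × 0.075144 = EUR 44,054,860.80
Profit = EUR 44,054,860.80 − EUR 43,274,000.00

Profit: EUR 780,860.80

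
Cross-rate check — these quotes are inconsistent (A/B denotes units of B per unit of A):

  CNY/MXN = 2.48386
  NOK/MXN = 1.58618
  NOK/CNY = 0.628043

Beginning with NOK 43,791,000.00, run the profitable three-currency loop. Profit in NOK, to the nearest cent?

Profitable loop is NOK → MXN → CNY → NOK:
NOK 43,791,000.00 × 1.58618 = MXN 69,460,408.38
MXN 69,460,408.38 ÷ 2.48386 = CNY 27,964,703.48
CNY 27,964,703.48 ÷ 0.628043 = NOK 44,526,733.80
Profit = NOK 44,526,733.80 − NOK 43,791,000.00

Profit: NOK 735,733.80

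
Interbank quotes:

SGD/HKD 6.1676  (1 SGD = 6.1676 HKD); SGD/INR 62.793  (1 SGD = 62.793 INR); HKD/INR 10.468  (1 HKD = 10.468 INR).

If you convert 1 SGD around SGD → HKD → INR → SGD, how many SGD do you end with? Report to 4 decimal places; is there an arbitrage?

Around SGD → HKD → INR → SGD: 1 × 6.1676 × 10.468 ÷ 62.793 = 1.028179
Product > 1; profitable direction is SGD → HKD → INR → SGD.

1.0282 (arbitrage exists)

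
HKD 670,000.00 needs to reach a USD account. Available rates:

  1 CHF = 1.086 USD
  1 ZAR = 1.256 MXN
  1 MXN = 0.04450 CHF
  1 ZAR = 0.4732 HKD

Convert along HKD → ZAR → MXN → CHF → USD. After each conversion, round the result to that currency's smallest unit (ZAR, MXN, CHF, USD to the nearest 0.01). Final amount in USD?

USD 85,942.80

HKD 670,000.00 ÷ 0.4732 = ZAR 1,415,891.80
ZAR 1,415,891.80 × 1.256 = MXN 1,778,360.10
MXN 1,778,360.10 × 0.04450 = CHF 79,137.02
CHF 79,137.02 × 1.086 = USD 85,942.80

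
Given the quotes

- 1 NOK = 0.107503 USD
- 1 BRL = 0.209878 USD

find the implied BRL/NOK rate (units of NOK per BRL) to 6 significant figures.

BRL/NOK = 1.95230

1 BRL × 0.209878 = 0.209878 USD
0.209878 USD ÷ 0.107503 = 1.9523 NOK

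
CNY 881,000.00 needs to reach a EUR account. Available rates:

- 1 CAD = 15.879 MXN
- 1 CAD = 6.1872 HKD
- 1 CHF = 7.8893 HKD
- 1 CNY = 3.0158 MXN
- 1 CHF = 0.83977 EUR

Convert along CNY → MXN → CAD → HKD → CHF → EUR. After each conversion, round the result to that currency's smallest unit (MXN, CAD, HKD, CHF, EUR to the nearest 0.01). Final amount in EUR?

EUR 110,197.40

CNY 881,000.00 × 3.0158 = MXN 2,656,919.80
MXN 2,656,919.80 ÷ 15.879 = CAD 167,322.87
CAD 167,322.87 × 6.1872 = HKD 1,035,260.06
HKD 1,035,260.06 ÷ 7.8893 = CHF 131,223.31
CHF 131,223.31 × 0.83977 = EUR 110,197.40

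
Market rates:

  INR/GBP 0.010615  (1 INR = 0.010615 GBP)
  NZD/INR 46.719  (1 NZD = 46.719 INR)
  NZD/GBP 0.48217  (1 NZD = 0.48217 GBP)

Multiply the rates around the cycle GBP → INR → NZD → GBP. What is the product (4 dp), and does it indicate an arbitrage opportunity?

Around GBP → INR → NZD → GBP: 1 ÷ 0.010615 ÷ 46.719 × 0.48217 = 0.972269
Product < 1; profitable direction is GBP → NZD → INR → GBP.

0.9723 (arbitrage exists)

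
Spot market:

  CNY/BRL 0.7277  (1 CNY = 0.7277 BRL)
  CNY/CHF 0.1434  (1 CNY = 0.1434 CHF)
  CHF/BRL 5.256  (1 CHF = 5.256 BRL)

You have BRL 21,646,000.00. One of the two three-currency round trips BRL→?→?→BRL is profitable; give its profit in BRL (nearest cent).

Profitable loop is BRL → CNY → CHF → BRL:
BRL 21,646,000.00 ÷ 0.7277 = CNY 29,745,774.36
CNY 29,745,774.36 × 0.1434 = CHF 4,265,544.04
CHF 4,265,544.04 × 5.256 = BRL 22,419,699.49
Profit = BRL 22,419,699.49 − BRL 21,646,000.00

Profit: BRL 773,699.49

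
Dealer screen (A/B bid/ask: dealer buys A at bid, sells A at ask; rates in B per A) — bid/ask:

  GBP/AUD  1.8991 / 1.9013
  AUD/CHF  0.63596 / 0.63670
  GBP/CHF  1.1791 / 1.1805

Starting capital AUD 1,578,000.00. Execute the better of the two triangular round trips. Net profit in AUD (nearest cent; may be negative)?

Net profit: AUD 36,427.85

Best loop AUD → CHF → GBP → AUD:
AUD 1,578,000.00 × 0.63596 (sell AUD at bid) = CHF 1,003,544.88
CHF 1,003,544.88 ÷ 1.1805 (buy GBP at ask) = GBP 850,101.55
GBP 850,101.55 × 1.8991 (sell GBP at bid) = AUD 1,614,427.85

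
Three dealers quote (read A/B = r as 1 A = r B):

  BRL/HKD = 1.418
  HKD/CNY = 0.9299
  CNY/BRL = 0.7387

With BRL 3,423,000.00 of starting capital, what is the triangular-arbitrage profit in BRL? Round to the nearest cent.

Profit: BRL 91,198.76

Profitable loop is BRL → CNY → HKD → BRL:
BRL 3,423,000.00 ÷ 0.7387 = CNY 4,633,816.16
CNY 4,633,816.16 ÷ 0.9299 = HKD 4,983,133.85
HKD 4,983,133.85 ÷ 1.418 = BRL 3,514,198.76
Profit = BRL 3,514,198.76 − BRL 3,423,000.00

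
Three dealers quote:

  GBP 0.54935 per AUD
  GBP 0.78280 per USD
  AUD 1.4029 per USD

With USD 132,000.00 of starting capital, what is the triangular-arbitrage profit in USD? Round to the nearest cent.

Profitable loop is USD → GBP → AUD → USD:
USD 132,000.00 × 0.78280 = GBP 103,329.60
GBP 103,329.60 ÷ 0.54935 = AUD 188,094.29
AUD 188,094.29 ÷ 1.4029 = USD 134,075.34
Profit = USD 134,075.34 − USD 132,000.00

Profit: USD 2,075.34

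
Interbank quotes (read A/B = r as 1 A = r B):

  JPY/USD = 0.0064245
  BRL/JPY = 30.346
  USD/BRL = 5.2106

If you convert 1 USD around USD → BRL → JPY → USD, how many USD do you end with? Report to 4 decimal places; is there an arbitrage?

1.0158 (arbitrage exists)

Around USD → BRL → JPY → USD: 1 × 5.2106 × 30.346 × 0.0064245 = 1.015848
Product > 1; profitable direction is USD → BRL → JPY → USD.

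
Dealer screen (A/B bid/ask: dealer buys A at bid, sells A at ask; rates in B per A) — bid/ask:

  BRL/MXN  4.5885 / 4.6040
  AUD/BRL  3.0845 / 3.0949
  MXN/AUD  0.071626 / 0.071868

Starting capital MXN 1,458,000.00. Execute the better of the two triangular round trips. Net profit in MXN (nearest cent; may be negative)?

Net profit: MXN 20,031.65

Best loop MXN → AUD → BRL → MXN:
MXN 1,458,000.00 × 0.071626 (sell MXN at bid) = AUD 104,430.71
AUD 104,430.71 × 3.0845 (sell AUD at bid) = BRL 322,116.52
BRL 322,116.52 × 4.5885 (sell BRL at bid) = MXN 1,478,031.65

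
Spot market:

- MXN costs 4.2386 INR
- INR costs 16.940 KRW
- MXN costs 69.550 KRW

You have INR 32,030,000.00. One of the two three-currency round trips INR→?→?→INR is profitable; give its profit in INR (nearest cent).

Profitable loop is INR → KRW → MXN → INR:
INR 32,030,000.00 × 16.940 = KRW 542,588,200
KRW 542,588,200 ÷ 69.550 = MXN 7,801,411.93
MXN 7,801,411.93 × 4.2386 = INR 33,067,064.62
Profit = INR 33,067,064.62 − INR 32,030,000.00

Profit: INR 1,037,064.62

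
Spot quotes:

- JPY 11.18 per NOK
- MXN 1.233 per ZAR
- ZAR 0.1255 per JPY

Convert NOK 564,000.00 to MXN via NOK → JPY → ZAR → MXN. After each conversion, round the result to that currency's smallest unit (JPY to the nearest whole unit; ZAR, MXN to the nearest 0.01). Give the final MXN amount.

NOK 564,000.00 × 11.18 = JPY 6,305,520
JPY 6,305,520 × 0.1255 = ZAR 791,342.76
ZAR 791,342.76 × 1.233 = MXN 975,725.62

MXN 975,725.62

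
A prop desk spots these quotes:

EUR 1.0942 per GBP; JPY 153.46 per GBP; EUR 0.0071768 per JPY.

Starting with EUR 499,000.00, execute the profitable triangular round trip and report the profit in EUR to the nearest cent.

Profitable loop is EUR → GBP → JPY → EUR:
EUR 499,000.00 ÷ 1.0942 = GBP 456,040.94
GBP 456,040.94 × 153.46 = JPY 69,984,043
JPY 69,984,043 × 0.0071768 = EUR 502,261.48
Profit = EUR 502,261.48 − EUR 499,000.00

Profit: EUR 3,261.48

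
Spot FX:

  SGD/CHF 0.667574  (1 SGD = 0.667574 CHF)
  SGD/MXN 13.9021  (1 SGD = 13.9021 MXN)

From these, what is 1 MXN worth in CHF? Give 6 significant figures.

MXN/CHF = 0.0480197

1 MXN ÷ 13.9021 = 0.0719316 SGD
0.0719316 SGD × 0.667574 = 0.0480197 CHF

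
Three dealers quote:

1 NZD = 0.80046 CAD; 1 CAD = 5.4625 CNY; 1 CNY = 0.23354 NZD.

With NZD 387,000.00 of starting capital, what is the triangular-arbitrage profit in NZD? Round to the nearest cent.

Profit: NZD 8,187.61

Profitable loop is NZD → CAD → CNY → NZD:
NZD 387,000.00 × 0.80046 = CAD 309,778.02
CAD 309,778.02 × 5.4625 = CNY 1,692,162.43
CNY 1,692,162.43 × 0.23354 = NZD 395,187.61
Profit = NZD 395,187.61 − NZD 387,000.00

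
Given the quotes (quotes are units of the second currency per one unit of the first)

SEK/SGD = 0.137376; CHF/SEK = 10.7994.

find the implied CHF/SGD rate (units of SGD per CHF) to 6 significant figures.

1 CHF × 10.7994 = 10.7994 SEK
10.7994 SEK × 0.137376 = 1.48358 SGD

CHF/SGD = 1.48358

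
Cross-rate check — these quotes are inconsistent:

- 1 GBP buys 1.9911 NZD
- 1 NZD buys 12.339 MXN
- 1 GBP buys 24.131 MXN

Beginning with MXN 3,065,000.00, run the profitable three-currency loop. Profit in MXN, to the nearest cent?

Profitable loop is MXN → GBP → NZD → MXN:
MXN 3,065,000.00 ÷ 24.131 = GBP 127,015.04
GBP 127,015.04 × 1.9911 = NZD 252,899.65
NZD 252,899.65 × 12.339 = MXN 3,120,528.80
Profit = MXN 3,120,528.80 − MXN 3,065,000.00

Profit: MXN 55,528.80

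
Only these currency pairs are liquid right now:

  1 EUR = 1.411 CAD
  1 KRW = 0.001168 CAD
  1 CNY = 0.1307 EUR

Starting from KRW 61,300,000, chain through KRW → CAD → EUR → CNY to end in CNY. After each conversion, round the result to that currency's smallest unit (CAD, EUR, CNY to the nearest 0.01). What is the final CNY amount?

CNY 388,240.40

KRW 61,300,000 × 0.001168 = CAD 71,598.40
CAD 71,598.40 ÷ 1.411 = EUR 50,743.02
EUR 50,743.02 ÷ 0.1307 = CNY 388,240.40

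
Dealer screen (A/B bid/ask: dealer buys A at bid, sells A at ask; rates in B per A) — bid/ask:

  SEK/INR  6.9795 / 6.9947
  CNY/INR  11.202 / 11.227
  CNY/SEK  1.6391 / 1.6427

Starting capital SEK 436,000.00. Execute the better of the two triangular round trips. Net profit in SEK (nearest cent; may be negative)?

Best loop SEK → INR → CNY → SEK:
SEK 436,000.00 × 6.9795 (sell SEK at bid) = INR 3,043,062.00
INR 3,043,062.00 ÷ 11.227 (buy CNY at ask) = CNY 271,048.54
CNY 271,048.54 × 1.6391 (sell CNY at bid) = SEK 444,275.67

Net profit: SEK 8,275.67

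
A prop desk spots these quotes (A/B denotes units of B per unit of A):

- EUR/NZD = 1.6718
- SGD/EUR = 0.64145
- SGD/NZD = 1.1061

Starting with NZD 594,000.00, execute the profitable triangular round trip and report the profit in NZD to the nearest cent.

Profitable loop is NZD → EUR → SGD → NZD:
NZD 594,000.00 ÷ 1.6718 = EUR 355,305.66
EUR 355,305.66 ÷ 0.64145 = SGD 553,910.14
SGD 553,910.14 × 1.1061 = NZD 612,680.00
Profit = NZD 612,680.00 − NZD 594,000.00

Profit: NZD 18,680.00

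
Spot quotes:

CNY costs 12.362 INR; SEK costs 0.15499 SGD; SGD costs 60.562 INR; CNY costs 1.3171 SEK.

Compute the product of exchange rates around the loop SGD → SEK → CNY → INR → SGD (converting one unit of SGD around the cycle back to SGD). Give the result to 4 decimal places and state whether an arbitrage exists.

Around SGD → SEK → CNY → INR → SGD: 1 ÷ 0.15499 ÷ 1.3171 × 12.362 ÷ 60.562 = 0.999922
Product ≈ 1 (deviation 0.008%, within rounding noise).

0.9999 (no arbitrage)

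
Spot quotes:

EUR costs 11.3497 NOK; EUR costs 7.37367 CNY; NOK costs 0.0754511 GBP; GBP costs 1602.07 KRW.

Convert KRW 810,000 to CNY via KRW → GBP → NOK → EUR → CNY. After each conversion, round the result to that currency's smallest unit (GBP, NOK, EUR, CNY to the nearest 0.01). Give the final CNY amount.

CNY 4,353.49

KRW 810,000 ÷ 1602.07 = GBP 505.60
GBP 505.60 ÷ 0.0754511 = NOK 6,701.03
NOK 6,701.03 ÷ 11.3497 = EUR 590.41
EUR 590.41 × 7.37367 = CNY 4,353.49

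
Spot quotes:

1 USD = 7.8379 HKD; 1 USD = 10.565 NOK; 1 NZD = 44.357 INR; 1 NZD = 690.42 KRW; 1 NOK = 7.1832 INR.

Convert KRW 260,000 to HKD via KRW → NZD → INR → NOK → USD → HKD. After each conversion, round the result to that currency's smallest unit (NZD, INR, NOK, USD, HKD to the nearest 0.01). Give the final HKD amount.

HKD 1,725.20

KRW 260,000 ÷ 690.42 = NZD 376.58
NZD 376.58 × 44.357 = INR 16,703.96
INR 16,703.96 ÷ 7.1832 = NOK 2,325.42
NOK 2,325.42 ÷ 10.565 = USD 220.11
USD 220.11 × 7.8379 = HKD 1,725.20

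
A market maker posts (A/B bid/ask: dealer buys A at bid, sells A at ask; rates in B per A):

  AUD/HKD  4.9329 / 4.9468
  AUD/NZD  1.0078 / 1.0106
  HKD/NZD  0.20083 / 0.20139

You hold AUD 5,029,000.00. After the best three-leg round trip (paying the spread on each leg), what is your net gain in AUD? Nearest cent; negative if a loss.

Net profit: AUD 58,374.81

Best loop AUD → NZD → HKD → AUD:
AUD 5,029,000.00 × 1.0078 (sell AUD at bid) = NZD 5,068,226.20
NZD 5,068,226.20 ÷ 0.20139 (buy HKD at ask) = HKD 25,166,225.73
HKD 25,166,225.73 ÷ 4.9468 (buy AUD at ask) = AUD 5,087,374.81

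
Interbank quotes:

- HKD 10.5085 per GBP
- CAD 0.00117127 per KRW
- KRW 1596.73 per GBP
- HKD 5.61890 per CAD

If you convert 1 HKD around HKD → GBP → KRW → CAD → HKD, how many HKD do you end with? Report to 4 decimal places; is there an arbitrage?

1.0000 (no arbitrage)

Around HKD → GBP → KRW → CAD → HKD: 1 ÷ 10.5085 × 1596.73 × 0.00117127 × 5.61890 = 0.999998
Product ≈ 1 (deviation 0.000%, within rounding noise).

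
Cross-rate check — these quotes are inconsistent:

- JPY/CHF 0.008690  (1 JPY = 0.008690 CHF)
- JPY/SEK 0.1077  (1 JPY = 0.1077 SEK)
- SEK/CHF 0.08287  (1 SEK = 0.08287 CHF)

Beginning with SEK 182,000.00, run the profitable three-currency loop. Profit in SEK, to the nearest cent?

Profit: SEK 4,923.82

Profitable loop is SEK → CHF → JPY → SEK:
SEK 182,000.00 × 0.08287 = CHF 15,082.34
CHF 15,082.34 ÷ 0.008690 = JPY 1,735,597
JPY 1,735,597 × 0.1077 = SEK 186,923.82
Profit = SEK 186,923.82 − SEK 182,000.00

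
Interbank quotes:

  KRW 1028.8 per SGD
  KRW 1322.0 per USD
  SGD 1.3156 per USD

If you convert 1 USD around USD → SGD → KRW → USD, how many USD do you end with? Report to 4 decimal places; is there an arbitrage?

1.0238 (arbitrage exists)

Around USD → SGD → KRW → USD: 1 × 1.3156 × 1028.8 ÷ 1322.0 = 1.023819
Product > 1; profitable direction is USD → SGD → KRW → USD.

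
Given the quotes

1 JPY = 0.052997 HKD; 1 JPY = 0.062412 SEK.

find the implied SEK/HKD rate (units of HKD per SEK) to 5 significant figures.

1 SEK ÷ 0.062412 = 16.0226 JPY
16.0226 JPY × 0.052997 = 0.849148 HKD

SEK/HKD = 0.84915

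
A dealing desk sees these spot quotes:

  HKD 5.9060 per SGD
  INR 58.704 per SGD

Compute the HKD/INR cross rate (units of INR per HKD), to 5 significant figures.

1 HKD ÷ 5.9060 = 0.169319 SGD
0.169319 SGD × 58.704 = 9.93972 INR

HKD/INR = 9.9397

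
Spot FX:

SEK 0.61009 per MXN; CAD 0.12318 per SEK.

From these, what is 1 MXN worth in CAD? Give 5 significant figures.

1 MXN × 0.61009 = 0.61009 SEK
0.61009 SEK × 0.12318 = 0.0751509 CAD

MXN/CAD = 0.075151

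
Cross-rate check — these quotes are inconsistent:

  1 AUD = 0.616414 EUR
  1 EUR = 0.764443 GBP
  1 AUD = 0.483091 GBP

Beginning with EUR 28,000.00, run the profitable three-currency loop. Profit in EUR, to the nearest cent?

Profit: EUR 705.78

Profitable loop is EUR → AUD → GBP → EUR:
EUR 28,000.00 ÷ 0.616414 = AUD 45,424.02
AUD 45,424.02 × 0.483091 = GBP 21,943.93
GBP 21,943.93 ÷ 0.764443 = EUR 28,705.78
Profit = EUR 28,705.78 − EUR 28,000.00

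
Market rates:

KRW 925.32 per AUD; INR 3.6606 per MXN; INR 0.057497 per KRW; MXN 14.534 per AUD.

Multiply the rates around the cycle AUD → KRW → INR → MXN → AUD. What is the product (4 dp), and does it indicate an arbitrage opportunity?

1.0000 (no arbitrage)

Around AUD → KRW → INR → MXN → AUD: 1 × 925.32 × 0.057497 ÷ 3.6606 ÷ 14.534 = 0.999999
Product ≈ 1 (deviation 0.000%, within rounding noise).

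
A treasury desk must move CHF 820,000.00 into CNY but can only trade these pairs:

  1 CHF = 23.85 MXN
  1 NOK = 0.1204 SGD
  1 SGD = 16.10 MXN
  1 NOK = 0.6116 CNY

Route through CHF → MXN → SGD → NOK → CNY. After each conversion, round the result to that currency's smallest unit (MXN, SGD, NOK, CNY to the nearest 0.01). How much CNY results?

CHF 820,000.00 × 23.85 = MXN 19,557,000.00
MXN 19,557,000.00 ÷ 16.10 = SGD 1,214,720.50
SGD 1,214,720.50 ÷ 0.1204 = NOK 10,089,040.70
NOK 10,089,040.70 × 0.6116 = CNY 6,170,457.29

CNY 6,170,457.29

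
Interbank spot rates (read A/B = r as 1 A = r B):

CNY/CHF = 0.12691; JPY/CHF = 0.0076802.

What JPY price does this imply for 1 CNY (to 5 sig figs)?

1 CNY × 0.12691 = 0.12691 CHF
0.12691 CHF ÷ 0.0076802 = 16.5243 JPY

CNY/JPY = 16.524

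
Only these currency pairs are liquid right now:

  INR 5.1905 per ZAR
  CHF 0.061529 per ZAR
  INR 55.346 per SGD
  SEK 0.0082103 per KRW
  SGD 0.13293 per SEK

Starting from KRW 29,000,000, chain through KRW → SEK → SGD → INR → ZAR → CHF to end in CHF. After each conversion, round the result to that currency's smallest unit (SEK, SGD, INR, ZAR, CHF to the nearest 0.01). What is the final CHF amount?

CHF 20,765.24

KRW 29,000,000 × 0.0082103 = SEK 238,098.70
SEK 238,098.70 × 0.13293 = SGD 31,650.46
SGD 31,650.46 × 55.346 = INR 1,751,726.36
INR 1,751,726.36 ÷ 5.1905 = ZAR 337,487.02
ZAR 337,487.02 × 0.061529 = CHF 20,765.24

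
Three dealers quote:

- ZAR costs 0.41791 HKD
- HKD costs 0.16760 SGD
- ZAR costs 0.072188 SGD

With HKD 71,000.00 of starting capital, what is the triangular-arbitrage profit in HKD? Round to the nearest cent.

Profitable loop is HKD → ZAR → SGD → HKD:
HKD 71,000.00 ÷ 0.41791 = ZAR 169,893.04
ZAR 169,893.04 × 0.072188 = SGD 12,264.24
SGD 12,264.24 ÷ 0.16760 = HKD 73,175.65
Profit = HKD 73,175.65 − HKD 71,000.00

Profit: HKD 2,175.65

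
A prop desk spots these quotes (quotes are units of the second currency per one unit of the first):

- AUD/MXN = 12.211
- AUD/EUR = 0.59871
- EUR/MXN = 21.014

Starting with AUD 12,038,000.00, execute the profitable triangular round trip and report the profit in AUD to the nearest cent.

Profit: AUD 365,045.81

Profitable loop is AUD → EUR → MXN → AUD:
AUD 12,038,000.00 × 0.59871 = EUR 7,207,270.98
EUR 7,207,270.98 × 21.014 = MXN 151,453,592.37
MXN 151,453,592.37 ÷ 12.211 = AUD 12,403,045.81
Profit = AUD 12,403,045.81 − AUD 12,038,000.00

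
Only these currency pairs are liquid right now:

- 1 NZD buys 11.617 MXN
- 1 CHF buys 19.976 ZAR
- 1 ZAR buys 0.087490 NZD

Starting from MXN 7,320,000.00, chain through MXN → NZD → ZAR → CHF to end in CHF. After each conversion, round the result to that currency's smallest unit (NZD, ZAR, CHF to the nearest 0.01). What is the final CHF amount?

MXN 7,320,000.00 ÷ 11.617 = NZD 630,111.04
NZD 630,111.04 ÷ 0.087490 = ZAR 7,202,092.12
ZAR 7,202,092.12 ÷ 19.976 = CHF 360,537.25

CHF 360,537.25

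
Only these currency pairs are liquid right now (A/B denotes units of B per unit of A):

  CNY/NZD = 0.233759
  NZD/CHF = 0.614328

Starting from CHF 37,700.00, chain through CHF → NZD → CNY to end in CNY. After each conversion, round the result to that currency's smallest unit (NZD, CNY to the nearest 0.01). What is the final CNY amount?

CHF 37,700.00 ÷ 0.614328 = NZD 61,367.87
NZD 61,367.87 ÷ 0.233759 = CNY 262,526.23

CNY 262,526.23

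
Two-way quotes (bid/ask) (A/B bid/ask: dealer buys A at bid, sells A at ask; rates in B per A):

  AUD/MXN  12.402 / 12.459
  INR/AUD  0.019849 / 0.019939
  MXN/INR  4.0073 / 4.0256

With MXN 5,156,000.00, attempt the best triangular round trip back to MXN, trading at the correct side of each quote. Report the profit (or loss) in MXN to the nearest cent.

Best loop MXN → AUD → INR → MXN:
MXN 5,156,000.00 ÷ 12.459 (buy AUD at ask) = AUD 413,837.39
AUD 413,837.39 ÷ 0.019939 (buy INR at ask) = INR 20,755,172.61
INR 20,755,172.61 ÷ 4.0256 (buy MXN at ask) = MXN 5,155,796.06

Net result: MXN -203.94 (no profitable arbitrage after spreads)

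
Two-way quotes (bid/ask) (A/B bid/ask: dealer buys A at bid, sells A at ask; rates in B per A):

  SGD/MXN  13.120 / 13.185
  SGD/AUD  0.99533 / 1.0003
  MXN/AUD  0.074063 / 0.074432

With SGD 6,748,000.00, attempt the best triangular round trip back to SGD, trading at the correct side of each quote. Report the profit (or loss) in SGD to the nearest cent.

Net profit: SGD 95,879.36

Best loop SGD → AUD → MXN → SGD:
SGD 6,748,000.00 × 0.99533 (sell SGD at bid) = AUD 6,716,486.84
AUD 6,716,486.84 ÷ 0.074432 (buy MXN at ask) = MXN 90,236,549.33
MXN 90,236,549.33 ÷ 13.185 (buy SGD at ask) = SGD 6,843,879.36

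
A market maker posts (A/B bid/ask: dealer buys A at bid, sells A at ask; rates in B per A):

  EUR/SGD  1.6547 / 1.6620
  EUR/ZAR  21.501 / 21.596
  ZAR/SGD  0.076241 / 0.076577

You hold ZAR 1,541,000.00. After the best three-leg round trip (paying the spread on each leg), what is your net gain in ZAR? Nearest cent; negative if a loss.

Net profit: ZAR 878.80

Best loop ZAR → EUR → SGD → ZAR:
ZAR 1,541,000.00 ÷ 21.596 (buy EUR at ask) = EUR 71,355.81
EUR 71,355.81 × 1.6547 (sell EUR at bid) = SGD 118,072.45
SGD 118,072.45 ÷ 0.076577 (buy ZAR at ask) = ZAR 1,541,878.80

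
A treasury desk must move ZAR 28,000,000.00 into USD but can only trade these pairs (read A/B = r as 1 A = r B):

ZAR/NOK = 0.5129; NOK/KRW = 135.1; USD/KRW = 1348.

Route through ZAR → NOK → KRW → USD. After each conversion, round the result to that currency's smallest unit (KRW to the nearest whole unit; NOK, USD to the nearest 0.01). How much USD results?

ZAR 28,000,000.00 × 0.5129 = NOK 14,361,200.00
NOK 14,361,200.00 × 135.1 = KRW 1,940,198,120
KRW 1,940,198,120 ÷ 1348 = USD 1,439,316.11

USD 1,439,316.11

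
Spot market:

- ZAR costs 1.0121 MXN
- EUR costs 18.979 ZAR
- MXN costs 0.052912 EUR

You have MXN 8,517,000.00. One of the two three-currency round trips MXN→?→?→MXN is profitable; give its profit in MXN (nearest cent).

Profit: MXN 139,405.16

Profitable loop is MXN → EUR → ZAR → MXN:
MXN 8,517,000.00 × 0.052912 = EUR 450,651.50
EUR 450,651.50 × 18.979 = ZAR 8,552,914.89
ZAR 8,552,914.89 × 1.0121 = MXN 8,656,405.16
Profit = MXN 8,656,405.16 − MXN 8,517,000.00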